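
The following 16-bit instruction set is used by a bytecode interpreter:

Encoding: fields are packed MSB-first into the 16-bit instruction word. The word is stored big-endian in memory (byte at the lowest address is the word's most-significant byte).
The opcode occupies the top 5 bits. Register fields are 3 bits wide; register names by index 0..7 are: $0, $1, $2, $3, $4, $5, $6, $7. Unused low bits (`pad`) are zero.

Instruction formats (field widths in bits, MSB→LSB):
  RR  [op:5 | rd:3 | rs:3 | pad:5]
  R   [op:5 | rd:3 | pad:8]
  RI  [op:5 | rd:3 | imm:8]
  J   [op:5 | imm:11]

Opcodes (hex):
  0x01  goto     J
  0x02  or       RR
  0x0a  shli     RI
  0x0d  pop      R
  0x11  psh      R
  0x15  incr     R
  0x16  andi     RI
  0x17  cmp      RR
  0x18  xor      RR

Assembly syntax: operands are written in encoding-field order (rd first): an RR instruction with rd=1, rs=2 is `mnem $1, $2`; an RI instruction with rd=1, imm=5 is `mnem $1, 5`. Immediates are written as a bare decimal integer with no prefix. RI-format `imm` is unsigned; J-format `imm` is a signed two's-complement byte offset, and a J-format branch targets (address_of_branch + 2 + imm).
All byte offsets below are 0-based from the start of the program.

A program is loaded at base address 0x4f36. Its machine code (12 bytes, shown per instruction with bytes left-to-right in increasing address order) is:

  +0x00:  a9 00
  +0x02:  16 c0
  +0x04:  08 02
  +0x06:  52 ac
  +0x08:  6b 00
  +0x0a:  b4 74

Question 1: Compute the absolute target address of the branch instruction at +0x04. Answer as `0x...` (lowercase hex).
0x4f3e

+0x04: 08 02 ⇒ word 0x0802 (big)
  opcode bits[15:11]=0x1: goto/J
  imm: (w>>0)&0x7ff=0x2 → 2
  target = base 0x4f36 + off 0x04 + 2 + imm 2 = 0x4f3e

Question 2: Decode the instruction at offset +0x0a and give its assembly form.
+0x0a: b4 74 ⇒ word 0xb474 (big)
  top 5b → 0x16 → andi [RI]
  [10:8] rd=4 = $4
  [7:0] imm=116 = 116

andi $4, 116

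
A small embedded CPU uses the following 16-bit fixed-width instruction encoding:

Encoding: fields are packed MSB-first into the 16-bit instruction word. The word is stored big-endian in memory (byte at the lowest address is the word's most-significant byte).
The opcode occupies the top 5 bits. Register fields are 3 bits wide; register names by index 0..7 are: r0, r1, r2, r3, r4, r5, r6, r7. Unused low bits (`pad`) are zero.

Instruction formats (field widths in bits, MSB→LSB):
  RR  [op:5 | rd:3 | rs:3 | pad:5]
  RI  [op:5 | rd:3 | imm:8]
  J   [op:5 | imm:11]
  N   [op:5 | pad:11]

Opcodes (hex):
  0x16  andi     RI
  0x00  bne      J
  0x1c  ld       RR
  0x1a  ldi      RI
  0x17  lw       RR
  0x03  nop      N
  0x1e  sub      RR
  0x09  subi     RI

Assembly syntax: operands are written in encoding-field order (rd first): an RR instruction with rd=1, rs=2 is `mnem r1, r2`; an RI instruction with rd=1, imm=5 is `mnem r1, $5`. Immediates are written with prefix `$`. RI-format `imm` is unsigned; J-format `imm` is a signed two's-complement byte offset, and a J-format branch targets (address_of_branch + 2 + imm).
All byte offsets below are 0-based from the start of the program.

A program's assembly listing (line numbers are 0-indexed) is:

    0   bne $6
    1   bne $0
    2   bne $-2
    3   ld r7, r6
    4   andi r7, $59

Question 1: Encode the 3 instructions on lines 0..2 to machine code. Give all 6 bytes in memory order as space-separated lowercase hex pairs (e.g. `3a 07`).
00 06 00 00 07 fe

0. bne fields op=0x0:5|imm=6:11 → word 0006h → 00 06
1. bne fields op=0x0:5|imm=0:11 → word 0000h → 00 00
2. bne fields op=0x0:5|imm=-2:11 → word 07feh → 07 fe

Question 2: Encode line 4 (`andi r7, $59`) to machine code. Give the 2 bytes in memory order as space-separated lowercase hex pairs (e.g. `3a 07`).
4. andi fields op=0x16:5|rd=7:3|imm=59:8 → word b73bh → b7 3b

b7 3b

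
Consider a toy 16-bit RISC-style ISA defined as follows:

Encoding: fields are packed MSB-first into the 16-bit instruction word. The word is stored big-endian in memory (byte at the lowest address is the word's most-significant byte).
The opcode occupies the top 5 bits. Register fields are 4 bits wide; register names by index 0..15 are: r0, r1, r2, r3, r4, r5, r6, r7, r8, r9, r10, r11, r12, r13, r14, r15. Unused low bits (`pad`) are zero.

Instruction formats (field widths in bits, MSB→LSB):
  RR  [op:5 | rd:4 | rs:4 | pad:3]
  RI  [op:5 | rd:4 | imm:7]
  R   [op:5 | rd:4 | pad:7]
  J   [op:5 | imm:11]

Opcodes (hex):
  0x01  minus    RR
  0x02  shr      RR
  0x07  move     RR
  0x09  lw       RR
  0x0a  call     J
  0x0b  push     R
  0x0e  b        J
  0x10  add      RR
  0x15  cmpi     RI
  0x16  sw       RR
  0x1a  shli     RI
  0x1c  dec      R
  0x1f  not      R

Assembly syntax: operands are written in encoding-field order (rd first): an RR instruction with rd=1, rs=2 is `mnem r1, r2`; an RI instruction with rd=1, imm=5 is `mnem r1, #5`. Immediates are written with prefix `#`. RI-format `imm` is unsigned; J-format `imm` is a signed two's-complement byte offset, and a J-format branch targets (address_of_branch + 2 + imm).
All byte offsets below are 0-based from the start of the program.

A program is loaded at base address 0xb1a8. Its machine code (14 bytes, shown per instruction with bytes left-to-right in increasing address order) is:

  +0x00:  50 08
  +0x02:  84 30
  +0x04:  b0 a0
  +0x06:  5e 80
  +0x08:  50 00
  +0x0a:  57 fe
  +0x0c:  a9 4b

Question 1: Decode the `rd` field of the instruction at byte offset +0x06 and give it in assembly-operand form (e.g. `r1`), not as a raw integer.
+0x06: 5e 80 ⇒ word 0x5e80 (big)
  top 5b → 0xb → push [R]
  rd@[10:7]=0xd ⇒ r13

r13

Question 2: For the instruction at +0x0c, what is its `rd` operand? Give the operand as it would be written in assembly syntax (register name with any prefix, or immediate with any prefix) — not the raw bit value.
r2

[0c] a9 4b → 0xa94b
  opcode bits[15:11]=0x15: cmpi/RI
  rd@[10:7]=0x2 ⇒ r2
  imm@[6:0]=0x4b ⇒ #75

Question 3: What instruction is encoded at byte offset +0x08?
call #0

@+08  big-endian(50 00) = 0x5000
  top 5b → 0xa → call [J]
  imm: (w>>0)&0x7ff=0x0 → #0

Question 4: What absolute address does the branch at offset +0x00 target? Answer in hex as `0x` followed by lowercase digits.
0xb1b2

+0x00: 50 08 ⇒ word 0x5008 (big)
  opcode bits[15:11]=0xa: call/J
  [10:0] imm=8 = #8
  target = base 0xb1a8 + off 0x00 + 2 + imm 8 = 0xb1b2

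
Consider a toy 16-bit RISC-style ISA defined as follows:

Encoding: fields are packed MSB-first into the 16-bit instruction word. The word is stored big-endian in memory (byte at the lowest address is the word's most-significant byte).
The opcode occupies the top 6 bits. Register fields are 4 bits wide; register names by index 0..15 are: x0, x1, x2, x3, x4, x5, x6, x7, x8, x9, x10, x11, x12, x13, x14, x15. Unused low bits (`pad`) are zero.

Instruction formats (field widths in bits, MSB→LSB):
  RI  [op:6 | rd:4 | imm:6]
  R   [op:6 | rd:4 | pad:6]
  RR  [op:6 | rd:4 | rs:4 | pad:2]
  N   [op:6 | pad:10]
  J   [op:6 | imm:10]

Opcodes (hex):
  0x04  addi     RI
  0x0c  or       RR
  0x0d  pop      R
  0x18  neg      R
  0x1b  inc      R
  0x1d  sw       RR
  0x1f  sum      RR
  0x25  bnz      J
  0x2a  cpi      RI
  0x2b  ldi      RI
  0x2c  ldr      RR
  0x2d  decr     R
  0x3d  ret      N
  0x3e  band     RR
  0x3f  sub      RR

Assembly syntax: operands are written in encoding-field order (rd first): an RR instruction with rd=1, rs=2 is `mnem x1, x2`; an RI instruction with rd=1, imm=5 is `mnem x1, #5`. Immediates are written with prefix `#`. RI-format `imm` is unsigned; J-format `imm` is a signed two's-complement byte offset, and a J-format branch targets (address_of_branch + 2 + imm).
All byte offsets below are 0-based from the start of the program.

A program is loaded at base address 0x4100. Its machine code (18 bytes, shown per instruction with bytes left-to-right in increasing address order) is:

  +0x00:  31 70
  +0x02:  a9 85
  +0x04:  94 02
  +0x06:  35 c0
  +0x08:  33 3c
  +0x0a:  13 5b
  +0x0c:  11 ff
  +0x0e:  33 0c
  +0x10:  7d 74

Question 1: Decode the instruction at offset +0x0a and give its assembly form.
addi x13, #27

[0a] 13 5b → 0x135b
  opcode bits[15:10]=0x4: addi/RI
  rd@[9:6]=0xd ⇒ x13
  imm@[5:0]=0x1b ⇒ #27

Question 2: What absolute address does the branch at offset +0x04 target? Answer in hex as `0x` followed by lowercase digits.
+0x04: 94 02 ⇒ word 0x9402 (big)
  op=0x9402>>10=0x25 ⇒ bnz (J)
  imm: (w>>0)&0x3ff=0x2 → #2
  target = base 0x4100 + off 0x04 + 2 + imm 2 = 0x4108

0x4108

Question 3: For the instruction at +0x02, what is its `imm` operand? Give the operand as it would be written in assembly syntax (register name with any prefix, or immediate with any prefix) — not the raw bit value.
off 0x02: read a9 85 as big → 0xa985
  opcode bits[15:10]=0x2a: cpi/RI
  rd@[9:6]=0x6 ⇒ x6
  imm@[5:0]=0x5 ⇒ #5

#5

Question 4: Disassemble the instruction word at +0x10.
off 0x10: read 7d 74 as big → 0x7d74
  op=0x7d74>>10=0x1f ⇒ sum (RR)
  [9:6] rd=5 = x5
  [5:2] rs=13 = x13

sum x5, x13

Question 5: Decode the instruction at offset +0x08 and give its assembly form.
or x12, x15

@+08  big-endian(33 3c) = 0x333c
  op=0x333c>>10=0xc ⇒ or (RR)
  [9:6] rd=12 = x12
  [5:2] rs=15 = x15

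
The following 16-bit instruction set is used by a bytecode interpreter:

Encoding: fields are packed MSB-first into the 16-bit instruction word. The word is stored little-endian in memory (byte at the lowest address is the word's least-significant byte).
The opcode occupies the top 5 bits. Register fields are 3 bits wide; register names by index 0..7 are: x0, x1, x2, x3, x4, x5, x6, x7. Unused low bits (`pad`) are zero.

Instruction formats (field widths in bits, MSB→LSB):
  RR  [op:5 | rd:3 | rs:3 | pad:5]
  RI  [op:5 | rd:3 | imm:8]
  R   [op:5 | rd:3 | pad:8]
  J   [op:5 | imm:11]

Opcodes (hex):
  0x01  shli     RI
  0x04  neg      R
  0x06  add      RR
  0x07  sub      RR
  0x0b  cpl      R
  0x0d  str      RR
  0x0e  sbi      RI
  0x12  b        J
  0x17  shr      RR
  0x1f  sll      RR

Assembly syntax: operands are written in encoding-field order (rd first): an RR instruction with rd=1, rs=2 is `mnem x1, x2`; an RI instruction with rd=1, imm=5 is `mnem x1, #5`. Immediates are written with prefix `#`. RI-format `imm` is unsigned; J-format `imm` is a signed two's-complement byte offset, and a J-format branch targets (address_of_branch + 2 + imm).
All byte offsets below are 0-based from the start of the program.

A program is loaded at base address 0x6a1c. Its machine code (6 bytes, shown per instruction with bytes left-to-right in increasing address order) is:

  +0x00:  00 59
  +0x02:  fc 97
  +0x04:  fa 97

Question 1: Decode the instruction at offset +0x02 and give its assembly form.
b #-4

@+02  little-endian(fc 97) = 0x97fc
  opcode bits[15:11]=0x12: b/J
  imm: (w>>0)&0x7ff=0x7fc (s11→-4) → #-4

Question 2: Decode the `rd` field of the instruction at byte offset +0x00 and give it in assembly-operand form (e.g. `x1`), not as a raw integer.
+0x00: 00 59 ⇒ word 0x5900 (little)
  opcode bits[15:11]=0xb: cpl/R
  [10:8] rd=1 = x1

x1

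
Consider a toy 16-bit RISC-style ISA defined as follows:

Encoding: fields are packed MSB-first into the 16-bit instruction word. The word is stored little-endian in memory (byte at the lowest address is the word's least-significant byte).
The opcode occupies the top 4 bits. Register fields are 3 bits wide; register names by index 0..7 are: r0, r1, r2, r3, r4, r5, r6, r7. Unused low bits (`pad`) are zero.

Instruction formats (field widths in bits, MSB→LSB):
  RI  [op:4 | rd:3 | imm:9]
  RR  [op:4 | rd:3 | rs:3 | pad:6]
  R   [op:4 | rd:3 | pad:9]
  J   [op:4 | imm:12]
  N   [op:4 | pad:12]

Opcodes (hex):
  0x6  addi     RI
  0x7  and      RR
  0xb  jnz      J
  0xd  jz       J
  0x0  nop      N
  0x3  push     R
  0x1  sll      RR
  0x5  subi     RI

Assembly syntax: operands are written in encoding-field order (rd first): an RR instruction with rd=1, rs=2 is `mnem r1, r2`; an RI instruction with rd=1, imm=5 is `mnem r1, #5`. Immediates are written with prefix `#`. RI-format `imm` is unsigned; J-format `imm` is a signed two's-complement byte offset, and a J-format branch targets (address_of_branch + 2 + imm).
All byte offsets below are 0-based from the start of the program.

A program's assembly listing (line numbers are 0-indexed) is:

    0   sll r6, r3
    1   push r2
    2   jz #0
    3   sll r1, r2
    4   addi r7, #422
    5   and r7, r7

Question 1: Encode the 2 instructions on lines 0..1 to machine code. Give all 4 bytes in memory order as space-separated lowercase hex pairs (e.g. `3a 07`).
c0 1c 00 34

L0: sll op=0x1:4|rd=6:3|rs=3:3|pad=0:6 ⇒ 0x1cc0 ⇒ little c0 1c
L1: push op=0x3:4|rd=2:3|pad=0:9 ⇒ 0x3400 ⇒ little 00 34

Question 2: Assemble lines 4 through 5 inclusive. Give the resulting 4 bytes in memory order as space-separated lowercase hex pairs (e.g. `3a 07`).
L4: addi op=0x6:4|rd=7:3|imm=422:9 ⇒ 0x6fa6 ⇒ little a6 6f
L5: and op=0x7:4|rd=7:3|rs=7:3|pad=0:6 ⇒ 0x7fc0 ⇒ little c0 7f

a6 6f c0 7f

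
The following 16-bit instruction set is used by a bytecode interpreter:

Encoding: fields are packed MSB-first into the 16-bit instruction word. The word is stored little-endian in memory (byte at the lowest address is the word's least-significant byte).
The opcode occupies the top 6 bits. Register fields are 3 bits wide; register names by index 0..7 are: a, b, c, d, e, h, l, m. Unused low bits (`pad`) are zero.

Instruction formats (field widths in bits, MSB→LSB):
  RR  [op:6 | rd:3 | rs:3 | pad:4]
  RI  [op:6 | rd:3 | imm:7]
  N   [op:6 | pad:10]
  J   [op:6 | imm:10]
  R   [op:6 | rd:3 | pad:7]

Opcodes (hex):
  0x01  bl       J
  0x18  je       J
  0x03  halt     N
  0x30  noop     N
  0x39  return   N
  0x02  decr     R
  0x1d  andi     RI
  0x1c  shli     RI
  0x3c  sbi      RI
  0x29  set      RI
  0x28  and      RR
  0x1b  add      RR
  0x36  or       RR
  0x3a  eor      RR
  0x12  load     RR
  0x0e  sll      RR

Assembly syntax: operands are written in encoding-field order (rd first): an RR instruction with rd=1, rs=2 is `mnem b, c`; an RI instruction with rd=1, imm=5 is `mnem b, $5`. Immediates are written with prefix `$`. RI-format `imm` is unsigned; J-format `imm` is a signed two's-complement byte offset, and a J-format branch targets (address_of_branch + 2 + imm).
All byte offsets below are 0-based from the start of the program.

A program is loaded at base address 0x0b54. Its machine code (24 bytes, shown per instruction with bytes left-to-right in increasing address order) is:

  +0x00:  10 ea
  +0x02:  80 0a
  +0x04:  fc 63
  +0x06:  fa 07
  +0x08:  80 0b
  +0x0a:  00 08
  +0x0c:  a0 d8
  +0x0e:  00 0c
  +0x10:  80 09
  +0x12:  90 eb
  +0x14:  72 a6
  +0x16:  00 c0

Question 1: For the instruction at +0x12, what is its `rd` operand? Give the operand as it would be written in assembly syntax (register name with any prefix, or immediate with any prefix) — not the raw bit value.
off 0x12: read 90 eb as little → 0xeb90
  op=0xeb90>>10=0x3a ⇒ eor (RR)
  rd: (w>>7)&0x7=0x7 → m
  rs: (w>>4)&0x7=0x1 → b

m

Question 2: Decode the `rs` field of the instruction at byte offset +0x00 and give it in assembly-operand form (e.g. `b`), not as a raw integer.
b

@+00  little-endian(10 ea) = 0xea10
  op=0xea10>>10=0x3a ⇒ eor (RR)
  rd@[9:7]=0x4 ⇒ e
  rs@[6:4]=0x1 ⇒ b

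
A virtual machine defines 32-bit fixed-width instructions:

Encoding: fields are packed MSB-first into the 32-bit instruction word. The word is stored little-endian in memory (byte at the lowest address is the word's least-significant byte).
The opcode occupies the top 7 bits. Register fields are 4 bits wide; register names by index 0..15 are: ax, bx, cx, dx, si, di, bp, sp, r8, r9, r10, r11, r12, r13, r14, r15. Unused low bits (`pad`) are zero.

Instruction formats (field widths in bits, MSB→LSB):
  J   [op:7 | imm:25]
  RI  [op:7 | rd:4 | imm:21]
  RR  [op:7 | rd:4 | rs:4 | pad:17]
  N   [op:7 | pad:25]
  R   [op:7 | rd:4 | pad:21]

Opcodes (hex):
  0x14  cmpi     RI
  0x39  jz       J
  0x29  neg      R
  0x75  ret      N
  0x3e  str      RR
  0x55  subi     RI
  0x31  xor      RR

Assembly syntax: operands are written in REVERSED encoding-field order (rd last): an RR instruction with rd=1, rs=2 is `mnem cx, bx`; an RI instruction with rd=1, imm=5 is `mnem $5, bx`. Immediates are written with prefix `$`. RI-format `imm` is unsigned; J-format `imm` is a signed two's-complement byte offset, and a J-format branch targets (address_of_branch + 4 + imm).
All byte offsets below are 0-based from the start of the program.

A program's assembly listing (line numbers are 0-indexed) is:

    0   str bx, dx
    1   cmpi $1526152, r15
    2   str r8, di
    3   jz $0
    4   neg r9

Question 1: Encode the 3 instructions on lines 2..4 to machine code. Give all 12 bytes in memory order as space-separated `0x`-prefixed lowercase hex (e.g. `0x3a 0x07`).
line 2 (str): pack op=0x3e:7|rd=5:4|rs=8:4|pad=0:17 = 0x7cb00000; little→ 00 00 b0 7c
line 3 (jz): pack op=0x39:7|imm=0:25 = 0x72000000; little→ 00 00 00 72
line 4 (neg): pack op=0x29:7|rd=9:4|pad=0:21 = 0x53200000; little→ 00 00 20 53

0x00 0x00 0xb0 0x7c 0x00 0x00 0x00 0x72 0x00 0x00 0x20 0x53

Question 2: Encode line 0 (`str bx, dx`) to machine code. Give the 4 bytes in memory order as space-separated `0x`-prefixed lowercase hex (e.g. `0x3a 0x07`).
line 0 (str): pack op=0x3e:7|rd=3:4|rs=1:4|pad=0:17 = 0x7c620000; little→ 00 00 62 7c

0x00 0x00 0x62 0x7c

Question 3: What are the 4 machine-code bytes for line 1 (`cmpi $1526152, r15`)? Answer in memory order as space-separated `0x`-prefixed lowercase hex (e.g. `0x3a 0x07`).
L1: cmpi op=0x14:7|rd=15:4|imm=1526152:21 ⇒ 0x29f74988 ⇒ little 88 49 f7 29

0x88 0x49 0xf7 0x29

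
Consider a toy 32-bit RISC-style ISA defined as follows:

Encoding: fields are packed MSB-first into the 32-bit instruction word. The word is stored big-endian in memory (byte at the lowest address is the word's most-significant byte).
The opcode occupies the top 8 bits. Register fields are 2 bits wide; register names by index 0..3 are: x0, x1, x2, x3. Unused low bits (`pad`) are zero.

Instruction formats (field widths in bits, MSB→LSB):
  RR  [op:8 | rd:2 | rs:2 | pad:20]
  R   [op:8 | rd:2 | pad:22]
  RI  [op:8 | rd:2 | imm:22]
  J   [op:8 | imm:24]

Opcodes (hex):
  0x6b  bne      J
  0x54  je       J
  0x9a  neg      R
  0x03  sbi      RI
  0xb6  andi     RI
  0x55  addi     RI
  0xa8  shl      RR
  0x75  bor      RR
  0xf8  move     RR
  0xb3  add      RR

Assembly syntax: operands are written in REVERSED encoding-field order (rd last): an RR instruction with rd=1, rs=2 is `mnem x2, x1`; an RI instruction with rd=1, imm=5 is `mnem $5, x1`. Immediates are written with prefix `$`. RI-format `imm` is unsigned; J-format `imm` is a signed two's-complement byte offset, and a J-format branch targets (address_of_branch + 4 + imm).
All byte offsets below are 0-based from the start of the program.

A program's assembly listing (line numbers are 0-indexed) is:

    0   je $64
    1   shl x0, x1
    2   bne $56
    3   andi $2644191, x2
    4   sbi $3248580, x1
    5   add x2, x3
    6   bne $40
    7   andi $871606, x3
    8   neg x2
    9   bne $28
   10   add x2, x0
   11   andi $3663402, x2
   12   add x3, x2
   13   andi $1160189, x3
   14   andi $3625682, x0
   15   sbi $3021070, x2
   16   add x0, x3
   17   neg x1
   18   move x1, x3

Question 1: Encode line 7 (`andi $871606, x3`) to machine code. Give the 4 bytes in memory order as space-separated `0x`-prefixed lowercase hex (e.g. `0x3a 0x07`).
0xb6 0xcd 0x4c 0xb6

7. andi fields op=0xb6:8|rd=3:2|imm=871606:22 → word b6cd4cb6h → b6 cd 4c b6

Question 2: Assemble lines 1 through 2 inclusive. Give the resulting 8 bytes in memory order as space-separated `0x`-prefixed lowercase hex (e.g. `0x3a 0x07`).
0xa8 0x40 0x00 0x00 0x6b 0x00 0x00 0x38

1. shl fields op=0xa8:8|rd=1:2|rs=0:2|pad=0:20 → word a8400000h → a8 40 00 00
2. bne fields op=0x6b:8|imm=56:24 → word 6b000038h → 6b 00 00 38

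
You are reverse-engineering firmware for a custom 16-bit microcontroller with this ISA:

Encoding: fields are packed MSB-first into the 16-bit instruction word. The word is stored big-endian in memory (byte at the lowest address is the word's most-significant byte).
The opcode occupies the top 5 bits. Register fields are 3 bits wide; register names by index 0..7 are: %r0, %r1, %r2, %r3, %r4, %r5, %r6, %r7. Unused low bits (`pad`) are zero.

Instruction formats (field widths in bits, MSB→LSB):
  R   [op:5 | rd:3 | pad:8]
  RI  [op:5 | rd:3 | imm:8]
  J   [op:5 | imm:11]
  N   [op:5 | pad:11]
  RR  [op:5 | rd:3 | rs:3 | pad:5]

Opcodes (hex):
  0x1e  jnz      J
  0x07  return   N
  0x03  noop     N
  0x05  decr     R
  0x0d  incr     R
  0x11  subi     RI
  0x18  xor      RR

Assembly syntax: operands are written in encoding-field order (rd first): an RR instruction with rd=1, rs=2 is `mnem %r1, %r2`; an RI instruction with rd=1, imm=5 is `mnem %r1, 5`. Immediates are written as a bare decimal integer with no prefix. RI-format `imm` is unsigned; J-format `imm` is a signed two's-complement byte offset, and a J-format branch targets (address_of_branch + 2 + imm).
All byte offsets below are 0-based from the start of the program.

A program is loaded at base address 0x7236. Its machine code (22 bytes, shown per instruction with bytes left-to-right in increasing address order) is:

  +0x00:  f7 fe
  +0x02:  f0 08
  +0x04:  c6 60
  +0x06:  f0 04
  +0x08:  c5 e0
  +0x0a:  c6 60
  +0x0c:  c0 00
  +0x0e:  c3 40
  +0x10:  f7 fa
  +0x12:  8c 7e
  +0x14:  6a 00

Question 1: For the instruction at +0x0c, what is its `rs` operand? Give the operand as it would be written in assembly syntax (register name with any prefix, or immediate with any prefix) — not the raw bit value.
%r0

@+0c  big-endian(c0 00) = 0xc000
  opcode bits[15:11]=0x18: xor/RR
  rd@[10:8]=0x0 ⇒ %r0
  rs@[7:5]=0x0 ⇒ %r0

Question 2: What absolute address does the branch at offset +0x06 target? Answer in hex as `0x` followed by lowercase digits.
@+06  big-endian(f0 04) = 0xf004
  op=0xf004>>11=0x1e ⇒ jnz (J)
  [10:0] imm=4 = 4
  target = base 0x7236 + off 0x06 + 2 + imm 4 = 0x7242

0x7242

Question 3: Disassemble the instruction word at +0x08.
xor %r5, %r7

[08] c5 e0 → 0xc5e0
  op=0xc5e0>>11=0x18 ⇒ xor (RR)
  rd@[10:8]=0x5 ⇒ %r5
  rs@[7:5]=0x7 ⇒ %r7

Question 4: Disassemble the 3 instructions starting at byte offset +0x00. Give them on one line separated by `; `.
[00] f7 fe → 0xf7fe
  top 5b → 0x1e → jnz [J]
  [10:0] imm=2046 (s11→-2) = -2
[02] f0 08 → 0xf008
  top 5b → 0x1e → jnz [J]
  [10:0] imm=8 = 8
[04] c6 60 → 0xc660
  top 5b → 0x18 → xor [RR]
  [10:8] rd=6 = %r6
  [7:5] rs=3 = %r3

jnz -2; jnz 8; xor %r6, %r3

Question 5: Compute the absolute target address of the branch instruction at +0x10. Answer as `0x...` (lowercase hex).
+0x10: f7 fa ⇒ word 0xf7fa (big)
  opcode bits[15:11]=0x1e: jnz/J
  [10:0] imm=2042 (s11→-6) = -6
  target = base 0x7236 + off 0x10 + 2 + imm -6 = 0x7242

0x7242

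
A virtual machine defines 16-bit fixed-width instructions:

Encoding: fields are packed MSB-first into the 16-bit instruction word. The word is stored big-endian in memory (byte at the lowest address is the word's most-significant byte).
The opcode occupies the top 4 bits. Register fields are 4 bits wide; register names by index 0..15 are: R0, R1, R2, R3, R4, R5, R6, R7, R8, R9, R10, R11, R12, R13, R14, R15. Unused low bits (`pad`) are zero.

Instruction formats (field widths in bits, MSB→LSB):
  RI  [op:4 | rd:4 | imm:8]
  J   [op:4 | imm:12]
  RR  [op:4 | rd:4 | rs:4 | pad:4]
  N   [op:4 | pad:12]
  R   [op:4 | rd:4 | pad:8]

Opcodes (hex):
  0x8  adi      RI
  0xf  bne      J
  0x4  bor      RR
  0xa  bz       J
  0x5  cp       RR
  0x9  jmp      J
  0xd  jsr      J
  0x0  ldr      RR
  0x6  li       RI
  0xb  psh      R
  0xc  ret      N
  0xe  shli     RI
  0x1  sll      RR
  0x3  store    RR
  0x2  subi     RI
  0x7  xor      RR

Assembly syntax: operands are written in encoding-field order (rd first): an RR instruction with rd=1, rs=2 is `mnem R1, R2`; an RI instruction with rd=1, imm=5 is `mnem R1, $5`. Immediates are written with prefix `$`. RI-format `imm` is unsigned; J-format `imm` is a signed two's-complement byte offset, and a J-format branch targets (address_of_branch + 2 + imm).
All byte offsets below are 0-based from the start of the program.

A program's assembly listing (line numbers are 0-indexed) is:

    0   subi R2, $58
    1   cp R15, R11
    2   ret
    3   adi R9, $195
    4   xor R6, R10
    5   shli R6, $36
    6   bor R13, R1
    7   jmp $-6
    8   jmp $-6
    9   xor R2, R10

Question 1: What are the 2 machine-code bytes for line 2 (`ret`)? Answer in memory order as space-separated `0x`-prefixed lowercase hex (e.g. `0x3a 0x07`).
0xc0 0x00

line 2 (ret): pack op=0xc:4|pad=0:12 = 0xc000; big→ c0 00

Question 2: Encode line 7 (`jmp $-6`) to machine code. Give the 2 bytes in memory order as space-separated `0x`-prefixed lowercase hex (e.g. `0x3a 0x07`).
7. jmp fields op=0x9:4|imm=-6:12 → word 9ffah → 9f fa

0x9f 0xfa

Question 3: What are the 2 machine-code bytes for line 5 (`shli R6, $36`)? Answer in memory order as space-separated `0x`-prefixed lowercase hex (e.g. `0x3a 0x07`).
0xe6 0x24

line 5 (shli): pack op=0xe:4|rd=6:4|imm=36:8 = 0xe624; big→ e6 24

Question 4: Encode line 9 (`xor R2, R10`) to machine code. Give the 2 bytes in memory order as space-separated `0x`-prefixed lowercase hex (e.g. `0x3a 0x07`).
0x72 0xa0

9. xor fields op=0x7:4|rd=2:4|rs=10:4|pad=0:4 → word 72a0h → 72 a0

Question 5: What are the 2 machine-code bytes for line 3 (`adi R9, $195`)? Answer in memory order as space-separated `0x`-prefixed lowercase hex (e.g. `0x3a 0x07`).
3. adi fields op=0x8:4|rd=9:4|imm=195:8 → word 89c3h → 89 c3

0x89 0xc3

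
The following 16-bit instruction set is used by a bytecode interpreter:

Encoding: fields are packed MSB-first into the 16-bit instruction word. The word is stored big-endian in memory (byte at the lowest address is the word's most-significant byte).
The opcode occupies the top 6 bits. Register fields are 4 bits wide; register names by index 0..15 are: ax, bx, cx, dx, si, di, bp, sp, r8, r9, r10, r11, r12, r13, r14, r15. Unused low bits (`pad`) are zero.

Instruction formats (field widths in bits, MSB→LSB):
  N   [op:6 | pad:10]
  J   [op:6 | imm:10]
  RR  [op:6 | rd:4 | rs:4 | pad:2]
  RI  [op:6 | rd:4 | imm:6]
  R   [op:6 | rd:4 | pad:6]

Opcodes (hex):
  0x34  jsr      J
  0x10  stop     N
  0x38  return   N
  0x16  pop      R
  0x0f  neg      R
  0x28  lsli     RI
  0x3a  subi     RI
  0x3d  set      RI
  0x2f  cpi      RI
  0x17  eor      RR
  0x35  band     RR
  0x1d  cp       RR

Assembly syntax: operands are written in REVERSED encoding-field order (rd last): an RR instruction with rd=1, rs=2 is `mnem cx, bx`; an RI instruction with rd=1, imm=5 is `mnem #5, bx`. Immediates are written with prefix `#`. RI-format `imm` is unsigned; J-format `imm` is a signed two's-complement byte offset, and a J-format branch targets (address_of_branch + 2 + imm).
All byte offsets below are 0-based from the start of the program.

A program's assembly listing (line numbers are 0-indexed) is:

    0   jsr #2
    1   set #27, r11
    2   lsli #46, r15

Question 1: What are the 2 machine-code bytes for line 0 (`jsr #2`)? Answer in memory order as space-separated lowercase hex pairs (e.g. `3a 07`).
line 0 (jsr): pack op=0x34:6|imm=2:10 = 0xd002; big→ d0 02

d0 02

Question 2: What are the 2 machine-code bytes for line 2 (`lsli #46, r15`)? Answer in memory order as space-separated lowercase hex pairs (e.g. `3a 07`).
2. lsli fields op=0x28:6|rd=15:4|imm=46:6 → word a3eeh → a3 ee

a3 ee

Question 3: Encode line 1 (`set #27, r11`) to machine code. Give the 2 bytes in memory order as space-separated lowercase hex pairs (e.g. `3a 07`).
f6 db

L1: set op=0x3d:6|rd=11:4|imm=27:6 ⇒ 0xf6db ⇒ big f6 db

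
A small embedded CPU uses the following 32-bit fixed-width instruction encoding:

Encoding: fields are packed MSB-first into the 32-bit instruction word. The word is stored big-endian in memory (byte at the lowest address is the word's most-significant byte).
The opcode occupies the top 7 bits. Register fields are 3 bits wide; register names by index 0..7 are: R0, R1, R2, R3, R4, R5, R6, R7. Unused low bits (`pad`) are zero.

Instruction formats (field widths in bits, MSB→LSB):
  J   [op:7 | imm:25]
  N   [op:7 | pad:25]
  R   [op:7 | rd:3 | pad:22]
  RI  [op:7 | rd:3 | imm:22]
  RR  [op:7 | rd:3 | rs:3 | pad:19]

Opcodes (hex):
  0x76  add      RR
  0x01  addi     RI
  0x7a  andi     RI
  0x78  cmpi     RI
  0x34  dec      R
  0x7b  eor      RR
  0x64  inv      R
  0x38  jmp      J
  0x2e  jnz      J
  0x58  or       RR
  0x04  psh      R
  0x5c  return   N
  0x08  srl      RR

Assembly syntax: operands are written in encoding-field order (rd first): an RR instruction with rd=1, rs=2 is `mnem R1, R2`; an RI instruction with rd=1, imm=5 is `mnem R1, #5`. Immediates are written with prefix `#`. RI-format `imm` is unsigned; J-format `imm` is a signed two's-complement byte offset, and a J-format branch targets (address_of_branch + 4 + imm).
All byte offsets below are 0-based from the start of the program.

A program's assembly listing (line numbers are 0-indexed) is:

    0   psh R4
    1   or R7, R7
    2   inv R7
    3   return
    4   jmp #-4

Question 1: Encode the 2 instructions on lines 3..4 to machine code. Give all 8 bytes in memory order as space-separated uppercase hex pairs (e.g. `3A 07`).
B8 00 00 00 71 FF FF FC

line 3 (return): pack op=0x5c:7|pad=0:25 = 0xb8000000; big→ b8 00 00 00
line 4 (jmp): pack op=0x38:7|imm=-4:25 = 0x71fffffc; big→ 71 ff ff fc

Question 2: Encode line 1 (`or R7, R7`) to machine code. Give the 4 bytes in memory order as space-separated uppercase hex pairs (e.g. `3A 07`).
1. or fields op=0x58:7|rd=7:3|rs=7:3|pad=0:19 → word b1f80000h → b1 f8 00 00

B1 F8 00 00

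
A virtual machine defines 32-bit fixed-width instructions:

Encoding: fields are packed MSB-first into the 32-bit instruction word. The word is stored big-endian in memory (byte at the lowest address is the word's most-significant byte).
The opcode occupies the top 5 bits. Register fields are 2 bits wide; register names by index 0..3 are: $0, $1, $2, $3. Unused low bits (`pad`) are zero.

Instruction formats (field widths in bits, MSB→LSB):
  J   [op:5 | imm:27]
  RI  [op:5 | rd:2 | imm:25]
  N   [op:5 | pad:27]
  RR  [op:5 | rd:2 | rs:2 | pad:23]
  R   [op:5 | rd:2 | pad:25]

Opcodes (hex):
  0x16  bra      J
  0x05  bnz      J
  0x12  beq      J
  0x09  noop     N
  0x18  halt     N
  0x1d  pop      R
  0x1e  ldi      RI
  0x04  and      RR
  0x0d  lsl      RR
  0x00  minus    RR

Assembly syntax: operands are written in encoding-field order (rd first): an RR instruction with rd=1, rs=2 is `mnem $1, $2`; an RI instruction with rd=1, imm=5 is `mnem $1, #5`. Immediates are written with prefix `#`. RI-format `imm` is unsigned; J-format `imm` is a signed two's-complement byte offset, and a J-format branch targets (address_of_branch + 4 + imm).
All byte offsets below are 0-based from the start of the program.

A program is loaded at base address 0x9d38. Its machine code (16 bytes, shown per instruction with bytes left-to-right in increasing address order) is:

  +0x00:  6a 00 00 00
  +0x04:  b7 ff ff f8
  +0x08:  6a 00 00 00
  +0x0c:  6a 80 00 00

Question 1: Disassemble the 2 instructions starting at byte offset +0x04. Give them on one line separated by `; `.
[04] b7 ff ff f8 → 0xb7fffff8
  op=0xb7fffff8>>27=0x16 ⇒ bra (J)
  [26:0] imm=134217720 (s27→-8) = #-8
[08] 6a 00 00 00 → 0x6a000000
  op=0x6a000000>>27=0xd ⇒ lsl (RR)
  [26:25] rd=1 = $1
  [24:23] rs=0 = $0

bra #-8; lsl $1, $0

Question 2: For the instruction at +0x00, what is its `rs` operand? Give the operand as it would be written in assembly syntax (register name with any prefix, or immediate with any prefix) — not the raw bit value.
off 0x00: read 6a 00 00 00 as big → 0x6a000000
  top 5b → 0xd → lsl [RR]
  rd@[26:25]=0x1 ⇒ $1
  rs@[24:23]=0x0 ⇒ $0

$0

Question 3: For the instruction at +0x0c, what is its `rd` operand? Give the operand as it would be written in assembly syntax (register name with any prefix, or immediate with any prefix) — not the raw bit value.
$1

off 0x0c: read 6a 80 00 00 as big → 0x6a800000
  op=0x6a800000>>27=0xd ⇒ lsl (RR)
  rd@[26:25]=0x1 ⇒ $1
  rs@[24:23]=0x1 ⇒ $1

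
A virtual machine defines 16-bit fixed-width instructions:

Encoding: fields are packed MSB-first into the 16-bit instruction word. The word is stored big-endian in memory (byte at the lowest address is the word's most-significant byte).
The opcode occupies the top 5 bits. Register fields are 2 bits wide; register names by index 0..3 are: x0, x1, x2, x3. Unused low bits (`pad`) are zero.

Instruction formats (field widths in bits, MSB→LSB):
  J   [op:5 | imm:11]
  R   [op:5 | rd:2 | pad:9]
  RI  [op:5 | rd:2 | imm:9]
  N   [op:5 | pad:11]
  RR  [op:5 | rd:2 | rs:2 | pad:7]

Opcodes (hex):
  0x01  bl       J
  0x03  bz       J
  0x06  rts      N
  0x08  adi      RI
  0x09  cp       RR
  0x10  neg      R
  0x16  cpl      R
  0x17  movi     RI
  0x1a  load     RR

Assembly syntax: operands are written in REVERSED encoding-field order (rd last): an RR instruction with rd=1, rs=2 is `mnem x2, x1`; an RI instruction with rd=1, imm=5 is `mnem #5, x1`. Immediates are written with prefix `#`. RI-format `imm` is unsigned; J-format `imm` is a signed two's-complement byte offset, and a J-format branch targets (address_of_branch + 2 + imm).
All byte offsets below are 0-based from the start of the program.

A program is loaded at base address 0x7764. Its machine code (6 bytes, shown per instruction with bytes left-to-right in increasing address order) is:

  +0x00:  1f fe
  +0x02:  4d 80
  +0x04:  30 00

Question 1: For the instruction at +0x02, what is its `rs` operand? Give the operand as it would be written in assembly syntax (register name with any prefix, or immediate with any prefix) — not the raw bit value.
x3

off 0x02: read 4d 80 as big → 0x4d80
  top 5b → 0x9 → cp [RR]
  [10:9] rd=2 = x2
  [8:7] rs=3 = x3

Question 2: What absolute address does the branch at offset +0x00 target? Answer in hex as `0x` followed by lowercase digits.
off 0x00: read 1f fe as big → 0x1ffe
  opcode bits[15:11]=0x3: bz/J
  imm: (w>>0)&0x7ff=0x7fe (s11→-2) → #-2
  target = base 0x7764 + off 0x00 + 2 + imm -2 = 0x7764

0x7764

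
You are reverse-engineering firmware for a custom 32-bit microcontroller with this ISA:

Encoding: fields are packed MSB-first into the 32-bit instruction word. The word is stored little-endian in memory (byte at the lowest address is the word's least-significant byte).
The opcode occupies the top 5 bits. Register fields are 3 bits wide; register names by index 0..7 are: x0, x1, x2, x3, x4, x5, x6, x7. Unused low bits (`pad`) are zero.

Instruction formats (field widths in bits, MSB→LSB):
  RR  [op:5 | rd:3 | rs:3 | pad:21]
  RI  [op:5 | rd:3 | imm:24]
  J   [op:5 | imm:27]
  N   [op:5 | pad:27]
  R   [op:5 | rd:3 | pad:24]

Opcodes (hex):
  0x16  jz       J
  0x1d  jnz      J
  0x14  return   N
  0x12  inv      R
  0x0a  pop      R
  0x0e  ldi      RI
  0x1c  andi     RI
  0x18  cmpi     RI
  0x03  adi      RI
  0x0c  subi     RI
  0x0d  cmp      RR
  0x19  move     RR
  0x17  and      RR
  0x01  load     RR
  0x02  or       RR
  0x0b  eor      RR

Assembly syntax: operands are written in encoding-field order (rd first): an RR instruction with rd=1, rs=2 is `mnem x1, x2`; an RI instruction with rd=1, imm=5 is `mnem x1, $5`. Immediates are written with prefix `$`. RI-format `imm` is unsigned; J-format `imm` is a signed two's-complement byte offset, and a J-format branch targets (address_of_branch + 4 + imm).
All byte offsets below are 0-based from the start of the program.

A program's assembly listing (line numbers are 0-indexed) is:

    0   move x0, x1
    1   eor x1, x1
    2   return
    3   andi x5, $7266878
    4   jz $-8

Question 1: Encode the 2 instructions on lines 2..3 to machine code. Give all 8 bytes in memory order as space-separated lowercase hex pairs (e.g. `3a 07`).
00 00 00 a0 3e e2 6e e5

line 2 (return): pack op=0x14:5|pad=0:27 = 0xa0000000; little→ 00 00 00 a0
line 3 (andi): pack op=0x1c:5|rd=5:3|imm=7266878:24 = 0xe56ee23e; little→ 3e e2 6e e5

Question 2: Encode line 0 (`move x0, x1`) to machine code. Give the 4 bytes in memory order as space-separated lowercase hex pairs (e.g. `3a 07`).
L0: move op=0x19:5|rd=0:3|rs=1:3|pad=0:21 ⇒ 0xc8200000 ⇒ little 00 00 20 c8

00 00 20 c8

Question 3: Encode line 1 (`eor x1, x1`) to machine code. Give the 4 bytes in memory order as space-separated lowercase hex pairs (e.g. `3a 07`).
00 00 20 59

1. eor fields op=0xb:5|rd=1:3|rs=1:3|pad=0:21 → word 59200000h → 00 00 20 59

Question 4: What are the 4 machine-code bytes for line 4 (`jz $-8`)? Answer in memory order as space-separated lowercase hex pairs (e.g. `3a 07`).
f8 ff ff b7

line 4 (jz): pack op=0x16:5|imm=-8:27 = 0xb7fffff8; little→ f8 ff ff b7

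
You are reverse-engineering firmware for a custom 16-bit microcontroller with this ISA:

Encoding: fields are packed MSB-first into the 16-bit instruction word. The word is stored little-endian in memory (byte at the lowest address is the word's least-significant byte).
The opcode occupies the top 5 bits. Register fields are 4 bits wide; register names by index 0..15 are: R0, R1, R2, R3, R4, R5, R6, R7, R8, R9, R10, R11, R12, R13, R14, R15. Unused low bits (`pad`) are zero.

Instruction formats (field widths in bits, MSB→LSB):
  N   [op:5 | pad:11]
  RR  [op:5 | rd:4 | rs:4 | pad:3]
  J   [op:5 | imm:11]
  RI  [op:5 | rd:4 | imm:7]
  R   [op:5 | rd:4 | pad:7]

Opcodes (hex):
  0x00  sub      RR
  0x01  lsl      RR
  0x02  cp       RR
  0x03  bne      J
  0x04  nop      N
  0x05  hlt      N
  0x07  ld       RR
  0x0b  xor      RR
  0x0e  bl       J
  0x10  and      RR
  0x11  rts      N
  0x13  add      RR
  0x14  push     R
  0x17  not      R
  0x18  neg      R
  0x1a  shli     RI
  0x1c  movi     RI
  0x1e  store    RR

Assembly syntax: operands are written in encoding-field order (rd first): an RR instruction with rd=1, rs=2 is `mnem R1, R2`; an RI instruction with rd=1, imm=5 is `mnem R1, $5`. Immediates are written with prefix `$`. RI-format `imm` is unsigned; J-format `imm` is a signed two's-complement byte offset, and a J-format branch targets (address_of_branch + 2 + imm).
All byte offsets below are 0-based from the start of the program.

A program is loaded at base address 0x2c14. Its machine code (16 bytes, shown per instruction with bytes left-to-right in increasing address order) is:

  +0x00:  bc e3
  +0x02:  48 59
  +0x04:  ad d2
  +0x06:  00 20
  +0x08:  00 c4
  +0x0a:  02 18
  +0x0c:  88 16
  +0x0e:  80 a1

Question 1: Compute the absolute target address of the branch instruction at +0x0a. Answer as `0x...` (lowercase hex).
0x2c22

+0x0a: 02 18 ⇒ word 0x1802 (little)
  opcode bits[15:11]=0x3: bne/J
  imm@[10:0]=0x2 ⇒ $2
  target = base 0x2c14 + off 0x0a + 2 + imm 2 = 0x2c22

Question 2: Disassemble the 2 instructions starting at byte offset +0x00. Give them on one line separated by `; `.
movi R7, $60; xor R2, R9

@+00  little-endian(bc e3) = 0xe3bc
  opcode bits[15:11]=0x1c: movi/RI
  rd@[10:7]=0x7 ⇒ R7
  imm@[6:0]=0x3c ⇒ $60
@+02  little-endian(48 59) = 0x5948
  opcode bits[15:11]=0xb: xor/RR
  rd@[10:7]=0x2 ⇒ R2
  rs@[6:3]=0x9 ⇒ R9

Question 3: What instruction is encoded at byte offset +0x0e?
push R3

+0x0e: 80 a1 ⇒ word 0xa180 (little)
  opcode bits[15:11]=0x14: push/R
  rd@[10:7]=0x3 ⇒ R3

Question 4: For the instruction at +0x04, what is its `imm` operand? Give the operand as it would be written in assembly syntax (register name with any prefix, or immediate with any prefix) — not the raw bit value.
@+04  little-endian(ad d2) = 0xd2ad
  op=0xd2ad>>11=0x1a ⇒ shli (RI)
  [10:7] rd=5 = R5
  [6:0] imm=45 = $45

$45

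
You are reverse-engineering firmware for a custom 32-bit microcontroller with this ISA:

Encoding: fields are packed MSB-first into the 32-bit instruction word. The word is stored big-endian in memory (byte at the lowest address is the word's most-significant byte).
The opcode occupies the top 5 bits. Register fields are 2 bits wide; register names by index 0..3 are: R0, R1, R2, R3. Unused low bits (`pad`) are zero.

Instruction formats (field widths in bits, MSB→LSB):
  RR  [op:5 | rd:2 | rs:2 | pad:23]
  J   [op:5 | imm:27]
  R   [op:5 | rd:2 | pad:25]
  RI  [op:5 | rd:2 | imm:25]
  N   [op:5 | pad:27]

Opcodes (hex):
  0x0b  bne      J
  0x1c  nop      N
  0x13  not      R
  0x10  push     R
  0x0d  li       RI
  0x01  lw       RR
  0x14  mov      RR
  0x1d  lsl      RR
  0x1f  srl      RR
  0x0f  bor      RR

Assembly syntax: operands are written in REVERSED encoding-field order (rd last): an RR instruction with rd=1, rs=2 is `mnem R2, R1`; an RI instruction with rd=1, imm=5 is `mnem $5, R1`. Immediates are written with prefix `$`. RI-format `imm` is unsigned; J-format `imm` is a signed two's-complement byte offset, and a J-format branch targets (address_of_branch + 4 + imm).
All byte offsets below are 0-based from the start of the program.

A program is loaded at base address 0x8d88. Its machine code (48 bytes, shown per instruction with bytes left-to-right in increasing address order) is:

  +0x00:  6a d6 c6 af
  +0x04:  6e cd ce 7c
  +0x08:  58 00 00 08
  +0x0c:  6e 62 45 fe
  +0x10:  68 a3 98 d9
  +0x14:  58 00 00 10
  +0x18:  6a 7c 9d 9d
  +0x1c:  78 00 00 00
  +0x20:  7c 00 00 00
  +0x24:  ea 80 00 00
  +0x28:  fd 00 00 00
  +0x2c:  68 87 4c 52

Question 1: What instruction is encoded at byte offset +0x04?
li $13487740, R3

+0x04: 6e cd ce 7c ⇒ word 0x6ecdce7c (big)
  top 5b → 0xd → li [RI]
  rd@[26:25]=0x3 ⇒ R3
  imm@[24:0]=0xcdce7c ⇒ $13487740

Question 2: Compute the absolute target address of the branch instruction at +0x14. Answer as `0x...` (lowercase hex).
0x8db0

+0x14: 58 00 00 10 ⇒ word 0x58000010 (big)
  op=0x58000010>>27=0xb ⇒ bne (J)
  [26:0] imm=16 = $16
  target = base 0x8d88 + off 0x14 + 4 + imm 16 = 0x8db0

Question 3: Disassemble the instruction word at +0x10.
+0x10: 68 a3 98 d9 ⇒ word 0x68a398d9 (big)
  opcode bits[31:27]=0xd: li/RI
  rd@[26:25]=0x0 ⇒ R0
  imm@[24:0]=0xa398d9 ⇒ $10721497

li $10721497, R0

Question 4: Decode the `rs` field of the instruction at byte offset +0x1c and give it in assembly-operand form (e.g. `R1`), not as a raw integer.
R0

+0x1c: 78 00 00 00 ⇒ word 0x78000000 (big)
  top 5b → 0xf → bor [RR]
  rd@[26:25]=0x0 ⇒ R0
  rs@[24:23]=0x0 ⇒ R0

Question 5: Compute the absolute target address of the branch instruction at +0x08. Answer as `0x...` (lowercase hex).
off 0x08: read 58 00 00 08 as big → 0x58000008
  opcode bits[31:27]=0xb: bne/J
  [26:0] imm=8 = $8
  target = base 0x8d88 + off 0x08 + 4 + imm 8 = 0x8d9c

0x8d9c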